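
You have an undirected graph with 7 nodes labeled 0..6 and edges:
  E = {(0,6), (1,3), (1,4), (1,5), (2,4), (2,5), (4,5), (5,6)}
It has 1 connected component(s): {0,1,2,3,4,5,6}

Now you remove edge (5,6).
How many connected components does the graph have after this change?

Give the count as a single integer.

Initial component count: 1
Remove (5,6): it was a bridge. Count increases: 1 -> 2.
  After removal, components: {0,6} {1,2,3,4,5}
New component count: 2

Answer: 2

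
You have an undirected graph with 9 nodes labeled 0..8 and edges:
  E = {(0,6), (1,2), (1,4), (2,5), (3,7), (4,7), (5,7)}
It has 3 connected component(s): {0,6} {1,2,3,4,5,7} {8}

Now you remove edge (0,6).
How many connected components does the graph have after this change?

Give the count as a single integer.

Answer: 4

Derivation:
Initial component count: 3
Remove (0,6): it was a bridge. Count increases: 3 -> 4.
  After removal, components: {0} {1,2,3,4,5,7} {6} {8}
New component count: 4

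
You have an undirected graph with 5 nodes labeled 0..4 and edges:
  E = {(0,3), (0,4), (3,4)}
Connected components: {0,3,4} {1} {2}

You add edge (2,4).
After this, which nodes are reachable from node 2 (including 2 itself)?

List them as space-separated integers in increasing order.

Answer: 0 2 3 4

Derivation:
Before: nodes reachable from 2: {2}
Adding (2,4): merges 2's component with another. Reachability grows.
After: nodes reachable from 2: {0,2,3,4}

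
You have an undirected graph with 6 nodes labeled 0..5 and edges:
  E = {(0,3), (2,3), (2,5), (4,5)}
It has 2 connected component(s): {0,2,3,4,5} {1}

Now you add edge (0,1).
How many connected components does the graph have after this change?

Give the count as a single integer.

Answer: 1

Derivation:
Initial component count: 2
Add (0,1): merges two components. Count decreases: 2 -> 1.
New component count: 1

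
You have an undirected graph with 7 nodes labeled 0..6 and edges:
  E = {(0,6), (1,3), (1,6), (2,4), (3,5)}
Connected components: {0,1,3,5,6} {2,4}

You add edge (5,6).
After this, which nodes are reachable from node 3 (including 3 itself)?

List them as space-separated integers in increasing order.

Answer: 0 1 3 5 6

Derivation:
Before: nodes reachable from 3: {0,1,3,5,6}
Adding (5,6): both endpoints already in same component. Reachability from 3 unchanged.
After: nodes reachable from 3: {0,1,3,5,6}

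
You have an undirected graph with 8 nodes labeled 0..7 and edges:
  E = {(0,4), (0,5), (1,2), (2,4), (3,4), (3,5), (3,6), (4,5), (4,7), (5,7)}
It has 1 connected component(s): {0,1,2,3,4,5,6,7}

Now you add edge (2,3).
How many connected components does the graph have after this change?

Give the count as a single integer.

Answer: 1

Derivation:
Initial component count: 1
Add (2,3): endpoints already in same component. Count unchanged: 1.
New component count: 1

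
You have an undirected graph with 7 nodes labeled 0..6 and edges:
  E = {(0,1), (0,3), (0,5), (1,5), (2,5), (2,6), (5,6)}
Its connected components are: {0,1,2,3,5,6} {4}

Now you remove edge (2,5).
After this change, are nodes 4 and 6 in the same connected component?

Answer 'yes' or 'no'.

Answer: no

Derivation:
Initial components: {0,1,2,3,5,6} {4}
Removing edge (2,5): not a bridge — component count unchanged at 2.
New components: {0,1,2,3,5,6} {4}
Are 4 and 6 in the same component? no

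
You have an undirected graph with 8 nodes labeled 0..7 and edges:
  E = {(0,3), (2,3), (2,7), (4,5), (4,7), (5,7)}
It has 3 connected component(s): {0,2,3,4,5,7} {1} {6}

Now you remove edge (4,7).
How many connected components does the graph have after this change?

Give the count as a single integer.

Initial component count: 3
Remove (4,7): not a bridge. Count unchanged: 3.
  After removal, components: {0,2,3,4,5,7} {1} {6}
New component count: 3

Answer: 3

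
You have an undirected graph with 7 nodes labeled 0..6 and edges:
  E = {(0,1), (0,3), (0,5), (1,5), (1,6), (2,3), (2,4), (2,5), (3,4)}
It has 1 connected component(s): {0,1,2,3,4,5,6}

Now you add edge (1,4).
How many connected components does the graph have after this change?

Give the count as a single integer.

Initial component count: 1
Add (1,4): endpoints already in same component. Count unchanged: 1.
New component count: 1

Answer: 1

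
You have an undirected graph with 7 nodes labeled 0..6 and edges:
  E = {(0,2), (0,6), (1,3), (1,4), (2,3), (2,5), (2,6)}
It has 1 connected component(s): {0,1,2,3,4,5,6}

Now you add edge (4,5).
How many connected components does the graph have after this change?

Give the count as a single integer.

Initial component count: 1
Add (4,5): endpoints already in same component. Count unchanged: 1.
New component count: 1

Answer: 1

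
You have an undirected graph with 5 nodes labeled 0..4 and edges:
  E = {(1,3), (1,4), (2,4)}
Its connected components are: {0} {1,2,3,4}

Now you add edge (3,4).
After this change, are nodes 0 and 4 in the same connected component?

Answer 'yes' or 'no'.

Initial components: {0} {1,2,3,4}
Adding edge (3,4): both already in same component {1,2,3,4}. No change.
New components: {0} {1,2,3,4}
Are 0 and 4 in the same component? no

Answer: no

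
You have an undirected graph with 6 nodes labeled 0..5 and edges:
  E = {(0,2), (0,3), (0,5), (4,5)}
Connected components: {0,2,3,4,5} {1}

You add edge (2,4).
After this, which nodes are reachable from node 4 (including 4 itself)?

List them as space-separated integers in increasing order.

Answer: 0 2 3 4 5

Derivation:
Before: nodes reachable from 4: {0,2,3,4,5}
Adding (2,4): both endpoints already in same component. Reachability from 4 unchanged.
After: nodes reachable from 4: {0,2,3,4,5}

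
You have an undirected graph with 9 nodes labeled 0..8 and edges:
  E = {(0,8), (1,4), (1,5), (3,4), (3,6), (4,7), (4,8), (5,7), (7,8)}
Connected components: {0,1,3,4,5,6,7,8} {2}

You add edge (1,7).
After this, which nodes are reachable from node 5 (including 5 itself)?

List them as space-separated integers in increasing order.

Answer: 0 1 3 4 5 6 7 8

Derivation:
Before: nodes reachable from 5: {0,1,3,4,5,6,7,8}
Adding (1,7): both endpoints already in same component. Reachability from 5 unchanged.
After: nodes reachable from 5: {0,1,3,4,5,6,7,8}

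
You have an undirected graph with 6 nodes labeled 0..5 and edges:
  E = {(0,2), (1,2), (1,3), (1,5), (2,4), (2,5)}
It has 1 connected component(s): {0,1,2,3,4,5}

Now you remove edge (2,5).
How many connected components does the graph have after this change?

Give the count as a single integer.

Initial component count: 1
Remove (2,5): not a bridge. Count unchanged: 1.
  After removal, components: {0,1,2,3,4,5}
New component count: 1

Answer: 1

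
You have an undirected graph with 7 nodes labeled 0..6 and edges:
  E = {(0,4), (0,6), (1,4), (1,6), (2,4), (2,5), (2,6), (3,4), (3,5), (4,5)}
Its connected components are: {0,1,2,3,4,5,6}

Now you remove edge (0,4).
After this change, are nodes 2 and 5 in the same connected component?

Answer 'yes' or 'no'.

Initial components: {0,1,2,3,4,5,6}
Removing edge (0,4): not a bridge — component count unchanged at 1.
New components: {0,1,2,3,4,5,6}
Are 2 and 5 in the same component? yes

Answer: yes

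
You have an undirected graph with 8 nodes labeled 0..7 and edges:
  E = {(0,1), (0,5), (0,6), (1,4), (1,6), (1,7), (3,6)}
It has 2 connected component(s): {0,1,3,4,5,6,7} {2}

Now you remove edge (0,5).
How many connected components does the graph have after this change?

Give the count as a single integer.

Answer: 3

Derivation:
Initial component count: 2
Remove (0,5): it was a bridge. Count increases: 2 -> 3.
  After removal, components: {0,1,3,4,6,7} {2} {5}
New component count: 3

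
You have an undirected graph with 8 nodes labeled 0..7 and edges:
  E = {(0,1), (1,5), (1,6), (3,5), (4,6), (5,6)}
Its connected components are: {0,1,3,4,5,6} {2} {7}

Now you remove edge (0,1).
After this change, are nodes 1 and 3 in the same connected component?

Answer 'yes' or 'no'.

Answer: yes

Derivation:
Initial components: {0,1,3,4,5,6} {2} {7}
Removing edge (0,1): it was a bridge — component count 3 -> 4.
New components: {0} {1,3,4,5,6} {2} {7}
Are 1 and 3 in the same component? yes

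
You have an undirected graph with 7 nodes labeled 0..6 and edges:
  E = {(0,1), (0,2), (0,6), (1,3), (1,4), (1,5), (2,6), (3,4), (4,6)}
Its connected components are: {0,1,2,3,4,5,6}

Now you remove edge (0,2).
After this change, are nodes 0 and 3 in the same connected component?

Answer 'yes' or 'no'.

Answer: yes

Derivation:
Initial components: {0,1,2,3,4,5,6}
Removing edge (0,2): not a bridge — component count unchanged at 1.
New components: {0,1,2,3,4,5,6}
Are 0 and 3 in the same component? yes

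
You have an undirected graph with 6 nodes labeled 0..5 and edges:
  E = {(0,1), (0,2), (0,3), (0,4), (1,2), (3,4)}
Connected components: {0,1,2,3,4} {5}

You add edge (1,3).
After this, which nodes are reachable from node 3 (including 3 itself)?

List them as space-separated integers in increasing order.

Answer: 0 1 2 3 4

Derivation:
Before: nodes reachable from 3: {0,1,2,3,4}
Adding (1,3): both endpoints already in same component. Reachability from 3 unchanged.
After: nodes reachable from 3: {0,1,2,3,4}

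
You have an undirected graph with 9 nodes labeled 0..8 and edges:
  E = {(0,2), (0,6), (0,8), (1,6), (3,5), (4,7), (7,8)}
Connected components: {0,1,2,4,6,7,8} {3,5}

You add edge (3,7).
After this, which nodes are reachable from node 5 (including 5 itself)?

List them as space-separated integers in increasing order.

Before: nodes reachable from 5: {3,5}
Adding (3,7): merges 5's component with another. Reachability grows.
After: nodes reachable from 5: {0,1,2,3,4,5,6,7,8}

Answer: 0 1 2 3 4 5 6 7 8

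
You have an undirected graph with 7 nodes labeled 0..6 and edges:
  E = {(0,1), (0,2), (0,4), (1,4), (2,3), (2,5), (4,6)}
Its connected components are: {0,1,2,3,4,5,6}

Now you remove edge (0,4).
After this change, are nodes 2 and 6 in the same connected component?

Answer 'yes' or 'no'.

Initial components: {0,1,2,3,4,5,6}
Removing edge (0,4): not a bridge — component count unchanged at 1.
New components: {0,1,2,3,4,5,6}
Are 2 and 6 in the same component? yes

Answer: yes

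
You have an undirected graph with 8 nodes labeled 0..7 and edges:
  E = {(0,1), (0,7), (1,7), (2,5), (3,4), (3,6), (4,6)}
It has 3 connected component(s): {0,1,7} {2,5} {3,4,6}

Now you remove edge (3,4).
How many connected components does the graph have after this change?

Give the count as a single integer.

Initial component count: 3
Remove (3,4): not a bridge. Count unchanged: 3.
  After removal, components: {0,1,7} {2,5} {3,4,6}
New component count: 3

Answer: 3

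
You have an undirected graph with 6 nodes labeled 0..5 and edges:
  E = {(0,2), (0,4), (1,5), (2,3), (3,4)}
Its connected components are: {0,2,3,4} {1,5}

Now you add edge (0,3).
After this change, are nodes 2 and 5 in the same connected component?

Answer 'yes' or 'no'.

Initial components: {0,2,3,4} {1,5}
Adding edge (0,3): both already in same component {0,2,3,4}. No change.
New components: {0,2,3,4} {1,5}
Are 2 and 5 in the same component? no

Answer: no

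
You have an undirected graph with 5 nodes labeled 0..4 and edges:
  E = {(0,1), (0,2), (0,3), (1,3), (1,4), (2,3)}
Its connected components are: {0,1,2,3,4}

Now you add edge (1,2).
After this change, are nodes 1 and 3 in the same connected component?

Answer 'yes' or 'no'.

Initial components: {0,1,2,3,4}
Adding edge (1,2): both already in same component {0,1,2,3,4}. No change.
New components: {0,1,2,3,4}
Are 1 and 3 in the same component? yes

Answer: yes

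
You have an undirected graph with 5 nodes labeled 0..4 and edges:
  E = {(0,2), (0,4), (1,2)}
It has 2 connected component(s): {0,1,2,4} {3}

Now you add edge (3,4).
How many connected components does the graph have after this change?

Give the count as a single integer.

Answer: 1

Derivation:
Initial component count: 2
Add (3,4): merges two components. Count decreases: 2 -> 1.
New component count: 1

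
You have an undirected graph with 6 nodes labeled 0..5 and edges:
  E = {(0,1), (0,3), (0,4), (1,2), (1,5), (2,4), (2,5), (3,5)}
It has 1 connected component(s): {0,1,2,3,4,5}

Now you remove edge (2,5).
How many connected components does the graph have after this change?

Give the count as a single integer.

Answer: 1

Derivation:
Initial component count: 1
Remove (2,5): not a bridge. Count unchanged: 1.
  After removal, components: {0,1,2,3,4,5}
New component count: 1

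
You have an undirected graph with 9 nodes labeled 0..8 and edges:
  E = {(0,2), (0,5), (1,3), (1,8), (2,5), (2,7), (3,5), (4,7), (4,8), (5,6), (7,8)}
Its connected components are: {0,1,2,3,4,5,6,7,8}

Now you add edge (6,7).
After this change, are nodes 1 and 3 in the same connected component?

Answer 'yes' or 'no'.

Answer: yes

Derivation:
Initial components: {0,1,2,3,4,5,6,7,8}
Adding edge (6,7): both already in same component {0,1,2,3,4,5,6,7,8}. No change.
New components: {0,1,2,3,4,5,6,7,8}
Are 1 and 3 in the same component? yes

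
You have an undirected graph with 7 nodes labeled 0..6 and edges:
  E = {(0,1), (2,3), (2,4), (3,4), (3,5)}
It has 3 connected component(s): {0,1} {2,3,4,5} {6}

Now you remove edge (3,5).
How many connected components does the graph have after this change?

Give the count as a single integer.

Initial component count: 3
Remove (3,5): it was a bridge. Count increases: 3 -> 4.
  After removal, components: {0,1} {2,3,4} {5} {6}
New component count: 4

Answer: 4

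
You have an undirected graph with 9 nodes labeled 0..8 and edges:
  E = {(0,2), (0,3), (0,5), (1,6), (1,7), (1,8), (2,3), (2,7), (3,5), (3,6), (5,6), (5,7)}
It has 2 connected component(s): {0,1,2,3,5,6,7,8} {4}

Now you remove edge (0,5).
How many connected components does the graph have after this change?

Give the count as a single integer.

Answer: 2

Derivation:
Initial component count: 2
Remove (0,5): not a bridge. Count unchanged: 2.
  After removal, components: {0,1,2,3,5,6,7,8} {4}
New component count: 2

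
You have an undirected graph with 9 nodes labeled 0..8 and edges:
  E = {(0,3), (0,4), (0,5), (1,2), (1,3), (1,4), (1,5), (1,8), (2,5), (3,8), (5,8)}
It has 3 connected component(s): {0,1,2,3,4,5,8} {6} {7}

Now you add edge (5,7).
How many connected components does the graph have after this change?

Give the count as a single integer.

Answer: 2

Derivation:
Initial component count: 3
Add (5,7): merges two components. Count decreases: 3 -> 2.
New component count: 2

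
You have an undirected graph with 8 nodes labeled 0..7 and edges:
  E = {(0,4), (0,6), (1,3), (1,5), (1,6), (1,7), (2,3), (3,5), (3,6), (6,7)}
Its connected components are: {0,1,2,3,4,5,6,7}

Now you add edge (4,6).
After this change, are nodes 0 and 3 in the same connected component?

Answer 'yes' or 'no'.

Answer: yes

Derivation:
Initial components: {0,1,2,3,4,5,6,7}
Adding edge (4,6): both already in same component {0,1,2,3,4,5,6,7}. No change.
New components: {0,1,2,3,4,5,6,7}
Are 0 and 3 in the same component? yes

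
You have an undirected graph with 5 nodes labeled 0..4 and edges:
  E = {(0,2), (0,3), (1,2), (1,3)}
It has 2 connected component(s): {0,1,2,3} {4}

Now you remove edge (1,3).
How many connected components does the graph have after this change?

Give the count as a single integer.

Answer: 2

Derivation:
Initial component count: 2
Remove (1,3): not a bridge. Count unchanged: 2.
  After removal, components: {0,1,2,3} {4}
New component count: 2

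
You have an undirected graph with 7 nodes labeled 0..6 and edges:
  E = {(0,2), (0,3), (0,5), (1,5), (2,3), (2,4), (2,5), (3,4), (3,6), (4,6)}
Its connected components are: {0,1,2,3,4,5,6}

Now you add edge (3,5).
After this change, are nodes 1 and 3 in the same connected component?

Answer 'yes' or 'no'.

Answer: yes

Derivation:
Initial components: {0,1,2,3,4,5,6}
Adding edge (3,5): both already in same component {0,1,2,3,4,5,6}. No change.
New components: {0,1,2,3,4,5,6}
Are 1 and 3 in the same component? yes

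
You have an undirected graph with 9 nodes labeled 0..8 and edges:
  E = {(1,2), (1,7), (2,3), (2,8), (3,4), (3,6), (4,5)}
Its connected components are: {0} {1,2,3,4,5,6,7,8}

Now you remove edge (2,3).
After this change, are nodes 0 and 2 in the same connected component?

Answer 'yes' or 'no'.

Initial components: {0} {1,2,3,4,5,6,7,8}
Removing edge (2,3): it was a bridge — component count 2 -> 3.
New components: {0} {1,2,7,8} {3,4,5,6}
Are 0 and 2 in the same component? no

Answer: no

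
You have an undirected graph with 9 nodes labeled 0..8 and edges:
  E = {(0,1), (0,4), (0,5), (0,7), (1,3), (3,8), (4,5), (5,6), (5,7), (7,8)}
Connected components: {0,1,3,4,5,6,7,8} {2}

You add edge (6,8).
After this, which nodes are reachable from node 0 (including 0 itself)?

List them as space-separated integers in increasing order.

Answer: 0 1 3 4 5 6 7 8

Derivation:
Before: nodes reachable from 0: {0,1,3,4,5,6,7,8}
Adding (6,8): both endpoints already in same component. Reachability from 0 unchanged.
After: nodes reachable from 0: {0,1,3,4,5,6,7,8}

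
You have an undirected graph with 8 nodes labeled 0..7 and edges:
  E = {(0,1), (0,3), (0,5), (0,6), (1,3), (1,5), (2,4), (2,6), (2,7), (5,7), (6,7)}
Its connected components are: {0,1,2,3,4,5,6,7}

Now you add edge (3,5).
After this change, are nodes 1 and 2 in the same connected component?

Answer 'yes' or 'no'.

Initial components: {0,1,2,3,4,5,6,7}
Adding edge (3,5): both already in same component {0,1,2,3,4,5,6,7}. No change.
New components: {0,1,2,3,4,5,6,7}
Are 1 and 2 in the same component? yes

Answer: yes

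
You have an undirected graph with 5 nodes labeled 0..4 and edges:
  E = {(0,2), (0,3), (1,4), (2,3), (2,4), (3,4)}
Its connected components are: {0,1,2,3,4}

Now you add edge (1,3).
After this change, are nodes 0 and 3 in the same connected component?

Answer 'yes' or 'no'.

Initial components: {0,1,2,3,4}
Adding edge (1,3): both already in same component {0,1,2,3,4}. No change.
New components: {0,1,2,3,4}
Are 0 and 3 in the same component? yes

Answer: yes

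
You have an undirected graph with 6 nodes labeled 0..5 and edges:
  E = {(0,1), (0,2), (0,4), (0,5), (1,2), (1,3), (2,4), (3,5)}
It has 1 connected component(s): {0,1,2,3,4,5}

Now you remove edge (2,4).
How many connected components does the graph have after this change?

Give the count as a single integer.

Initial component count: 1
Remove (2,4): not a bridge. Count unchanged: 1.
  After removal, components: {0,1,2,3,4,5}
New component count: 1

Answer: 1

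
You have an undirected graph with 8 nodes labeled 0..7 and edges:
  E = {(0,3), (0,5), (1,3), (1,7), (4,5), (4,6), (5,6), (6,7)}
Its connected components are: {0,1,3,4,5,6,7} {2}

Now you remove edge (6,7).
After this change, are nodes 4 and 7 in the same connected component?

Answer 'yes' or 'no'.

Answer: yes

Derivation:
Initial components: {0,1,3,4,5,6,7} {2}
Removing edge (6,7): not a bridge — component count unchanged at 2.
New components: {0,1,3,4,5,6,7} {2}
Are 4 and 7 in the same component? yes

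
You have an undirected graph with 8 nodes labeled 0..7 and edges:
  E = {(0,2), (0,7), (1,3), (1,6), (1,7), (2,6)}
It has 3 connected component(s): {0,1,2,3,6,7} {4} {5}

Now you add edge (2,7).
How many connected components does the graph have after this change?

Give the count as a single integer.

Answer: 3

Derivation:
Initial component count: 3
Add (2,7): endpoints already in same component. Count unchanged: 3.
New component count: 3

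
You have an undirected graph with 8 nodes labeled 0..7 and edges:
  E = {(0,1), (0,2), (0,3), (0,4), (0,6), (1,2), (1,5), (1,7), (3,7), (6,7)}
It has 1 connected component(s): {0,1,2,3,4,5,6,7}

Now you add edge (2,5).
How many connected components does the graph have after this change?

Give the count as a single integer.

Answer: 1

Derivation:
Initial component count: 1
Add (2,5): endpoints already in same component. Count unchanged: 1.
New component count: 1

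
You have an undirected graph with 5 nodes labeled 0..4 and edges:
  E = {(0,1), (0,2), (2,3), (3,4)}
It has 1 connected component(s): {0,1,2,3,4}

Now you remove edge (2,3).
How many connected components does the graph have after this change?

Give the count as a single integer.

Answer: 2

Derivation:
Initial component count: 1
Remove (2,3): it was a bridge. Count increases: 1 -> 2.
  After removal, components: {0,1,2} {3,4}
New component count: 2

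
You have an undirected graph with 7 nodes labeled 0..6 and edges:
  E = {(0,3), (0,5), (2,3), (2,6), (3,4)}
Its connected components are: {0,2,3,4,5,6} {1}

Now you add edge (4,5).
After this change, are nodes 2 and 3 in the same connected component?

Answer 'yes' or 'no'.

Answer: yes

Derivation:
Initial components: {0,2,3,4,5,6} {1}
Adding edge (4,5): both already in same component {0,2,3,4,5,6}. No change.
New components: {0,2,3,4,5,6} {1}
Are 2 and 3 in the same component? yes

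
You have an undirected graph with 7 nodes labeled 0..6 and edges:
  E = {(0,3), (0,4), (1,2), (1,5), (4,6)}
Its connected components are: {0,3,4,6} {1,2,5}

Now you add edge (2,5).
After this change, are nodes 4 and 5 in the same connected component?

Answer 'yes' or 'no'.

Answer: no

Derivation:
Initial components: {0,3,4,6} {1,2,5}
Adding edge (2,5): both already in same component {1,2,5}. No change.
New components: {0,3,4,6} {1,2,5}
Are 4 and 5 in the same component? no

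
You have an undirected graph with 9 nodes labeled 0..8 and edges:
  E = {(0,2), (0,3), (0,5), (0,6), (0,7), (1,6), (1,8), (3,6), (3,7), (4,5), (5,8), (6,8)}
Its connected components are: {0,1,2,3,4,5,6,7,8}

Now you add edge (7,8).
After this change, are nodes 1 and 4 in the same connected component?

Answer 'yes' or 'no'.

Answer: yes

Derivation:
Initial components: {0,1,2,3,4,5,6,7,8}
Adding edge (7,8): both already in same component {0,1,2,3,4,5,6,7,8}. No change.
New components: {0,1,2,3,4,5,6,7,8}
Are 1 and 4 in the same component? yes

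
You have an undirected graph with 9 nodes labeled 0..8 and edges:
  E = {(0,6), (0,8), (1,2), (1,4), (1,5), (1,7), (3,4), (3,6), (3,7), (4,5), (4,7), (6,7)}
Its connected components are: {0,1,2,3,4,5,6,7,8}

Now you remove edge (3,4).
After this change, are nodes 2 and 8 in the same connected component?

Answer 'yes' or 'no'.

Answer: yes

Derivation:
Initial components: {0,1,2,3,4,5,6,7,8}
Removing edge (3,4): not a bridge — component count unchanged at 1.
New components: {0,1,2,3,4,5,6,7,8}
Are 2 and 8 in the same component? yes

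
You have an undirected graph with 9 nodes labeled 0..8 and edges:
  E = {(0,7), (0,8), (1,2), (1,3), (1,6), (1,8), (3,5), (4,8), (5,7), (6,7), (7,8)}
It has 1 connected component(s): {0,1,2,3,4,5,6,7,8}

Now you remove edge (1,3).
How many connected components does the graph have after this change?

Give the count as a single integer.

Answer: 1

Derivation:
Initial component count: 1
Remove (1,3): not a bridge. Count unchanged: 1.
  After removal, components: {0,1,2,3,4,5,6,7,8}
New component count: 1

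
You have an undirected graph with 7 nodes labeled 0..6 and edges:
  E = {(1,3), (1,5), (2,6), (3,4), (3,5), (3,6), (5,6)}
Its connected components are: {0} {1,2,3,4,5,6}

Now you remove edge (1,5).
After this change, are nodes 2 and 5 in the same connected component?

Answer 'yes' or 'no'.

Initial components: {0} {1,2,3,4,5,6}
Removing edge (1,5): not a bridge — component count unchanged at 2.
New components: {0} {1,2,3,4,5,6}
Are 2 and 5 in the same component? yes

Answer: yes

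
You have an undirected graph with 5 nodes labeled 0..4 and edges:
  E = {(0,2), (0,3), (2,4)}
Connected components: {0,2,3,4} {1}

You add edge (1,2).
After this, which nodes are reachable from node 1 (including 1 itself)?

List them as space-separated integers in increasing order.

Answer: 0 1 2 3 4

Derivation:
Before: nodes reachable from 1: {1}
Adding (1,2): merges 1's component with another. Reachability grows.
After: nodes reachable from 1: {0,1,2,3,4}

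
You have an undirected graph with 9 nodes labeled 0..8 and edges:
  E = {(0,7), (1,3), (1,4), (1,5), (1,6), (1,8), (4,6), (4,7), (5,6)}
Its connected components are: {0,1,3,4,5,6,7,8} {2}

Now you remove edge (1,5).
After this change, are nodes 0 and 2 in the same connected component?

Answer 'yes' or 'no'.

Answer: no

Derivation:
Initial components: {0,1,3,4,5,6,7,8} {2}
Removing edge (1,5): not a bridge — component count unchanged at 2.
New components: {0,1,3,4,5,6,7,8} {2}
Are 0 and 2 in the same component? no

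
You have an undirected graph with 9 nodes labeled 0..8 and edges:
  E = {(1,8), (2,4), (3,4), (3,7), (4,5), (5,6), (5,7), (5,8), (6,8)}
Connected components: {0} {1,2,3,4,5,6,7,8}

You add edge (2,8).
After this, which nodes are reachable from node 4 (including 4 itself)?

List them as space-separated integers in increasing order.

Before: nodes reachable from 4: {1,2,3,4,5,6,7,8}
Adding (2,8): both endpoints already in same component. Reachability from 4 unchanged.
After: nodes reachable from 4: {1,2,3,4,5,6,7,8}

Answer: 1 2 3 4 5 6 7 8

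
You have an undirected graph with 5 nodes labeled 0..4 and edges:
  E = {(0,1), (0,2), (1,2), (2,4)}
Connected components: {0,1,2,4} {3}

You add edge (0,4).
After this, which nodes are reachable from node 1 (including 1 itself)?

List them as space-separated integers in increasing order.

Before: nodes reachable from 1: {0,1,2,4}
Adding (0,4): both endpoints already in same component. Reachability from 1 unchanged.
After: nodes reachable from 1: {0,1,2,4}

Answer: 0 1 2 4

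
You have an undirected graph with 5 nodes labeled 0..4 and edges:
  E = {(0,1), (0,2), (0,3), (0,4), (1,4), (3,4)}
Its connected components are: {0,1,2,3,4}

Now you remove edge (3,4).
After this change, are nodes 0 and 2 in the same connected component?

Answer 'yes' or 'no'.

Answer: yes

Derivation:
Initial components: {0,1,2,3,4}
Removing edge (3,4): not a bridge — component count unchanged at 1.
New components: {0,1,2,3,4}
Are 0 and 2 in the same component? yes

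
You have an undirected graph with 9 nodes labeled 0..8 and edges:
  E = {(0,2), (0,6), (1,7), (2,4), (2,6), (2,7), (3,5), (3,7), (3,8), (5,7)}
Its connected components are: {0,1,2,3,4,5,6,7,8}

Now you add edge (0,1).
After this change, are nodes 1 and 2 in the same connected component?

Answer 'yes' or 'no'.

Initial components: {0,1,2,3,4,5,6,7,8}
Adding edge (0,1): both already in same component {0,1,2,3,4,5,6,7,8}. No change.
New components: {0,1,2,3,4,5,6,7,8}
Are 1 and 2 in the same component? yes

Answer: yes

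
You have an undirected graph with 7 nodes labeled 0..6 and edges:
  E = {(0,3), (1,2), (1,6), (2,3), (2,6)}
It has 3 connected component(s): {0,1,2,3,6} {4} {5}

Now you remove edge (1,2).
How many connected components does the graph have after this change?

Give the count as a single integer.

Initial component count: 3
Remove (1,2): not a bridge. Count unchanged: 3.
  After removal, components: {0,1,2,3,6} {4} {5}
New component count: 3

Answer: 3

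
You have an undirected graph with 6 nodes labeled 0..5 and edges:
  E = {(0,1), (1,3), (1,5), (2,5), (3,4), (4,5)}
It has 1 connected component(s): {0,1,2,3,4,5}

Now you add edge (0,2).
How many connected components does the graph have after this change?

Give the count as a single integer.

Initial component count: 1
Add (0,2): endpoints already in same component. Count unchanged: 1.
New component count: 1

Answer: 1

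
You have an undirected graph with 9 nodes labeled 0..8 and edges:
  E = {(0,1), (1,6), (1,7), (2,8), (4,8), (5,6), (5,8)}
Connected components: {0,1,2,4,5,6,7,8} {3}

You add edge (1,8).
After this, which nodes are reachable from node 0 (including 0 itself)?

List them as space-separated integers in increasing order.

Answer: 0 1 2 4 5 6 7 8

Derivation:
Before: nodes reachable from 0: {0,1,2,4,5,6,7,8}
Adding (1,8): both endpoints already in same component. Reachability from 0 unchanged.
After: nodes reachable from 0: {0,1,2,4,5,6,7,8}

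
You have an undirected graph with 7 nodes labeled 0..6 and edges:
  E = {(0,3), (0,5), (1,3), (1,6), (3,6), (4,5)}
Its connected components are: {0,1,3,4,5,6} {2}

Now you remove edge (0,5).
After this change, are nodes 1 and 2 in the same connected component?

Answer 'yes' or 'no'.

Answer: no

Derivation:
Initial components: {0,1,3,4,5,6} {2}
Removing edge (0,5): it was a bridge — component count 2 -> 3.
New components: {0,1,3,6} {2} {4,5}
Are 1 and 2 in the same component? no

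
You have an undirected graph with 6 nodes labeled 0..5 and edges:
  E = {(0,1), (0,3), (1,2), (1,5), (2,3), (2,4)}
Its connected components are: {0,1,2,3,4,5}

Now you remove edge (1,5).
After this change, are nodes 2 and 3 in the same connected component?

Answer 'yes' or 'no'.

Answer: yes

Derivation:
Initial components: {0,1,2,3,4,5}
Removing edge (1,5): it was a bridge — component count 1 -> 2.
New components: {0,1,2,3,4} {5}
Are 2 and 3 in the same component? yes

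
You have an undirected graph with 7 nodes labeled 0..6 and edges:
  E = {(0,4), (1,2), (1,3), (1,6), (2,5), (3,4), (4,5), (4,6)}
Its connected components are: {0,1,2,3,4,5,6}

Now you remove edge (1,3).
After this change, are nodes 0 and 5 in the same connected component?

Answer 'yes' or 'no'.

Answer: yes

Derivation:
Initial components: {0,1,2,3,4,5,6}
Removing edge (1,3): not a bridge — component count unchanged at 1.
New components: {0,1,2,3,4,5,6}
Are 0 and 5 in the same component? yes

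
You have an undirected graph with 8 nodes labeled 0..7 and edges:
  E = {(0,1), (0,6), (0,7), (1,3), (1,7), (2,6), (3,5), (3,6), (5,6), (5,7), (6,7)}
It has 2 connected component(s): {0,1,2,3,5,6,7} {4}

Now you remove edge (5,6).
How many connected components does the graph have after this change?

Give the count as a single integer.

Initial component count: 2
Remove (5,6): not a bridge. Count unchanged: 2.
  After removal, components: {0,1,2,3,5,6,7} {4}
New component count: 2

Answer: 2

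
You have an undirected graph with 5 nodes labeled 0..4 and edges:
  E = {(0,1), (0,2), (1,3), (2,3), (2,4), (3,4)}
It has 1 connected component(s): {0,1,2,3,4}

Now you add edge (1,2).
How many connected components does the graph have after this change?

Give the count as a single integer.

Initial component count: 1
Add (1,2): endpoints already in same component. Count unchanged: 1.
New component count: 1

Answer: 1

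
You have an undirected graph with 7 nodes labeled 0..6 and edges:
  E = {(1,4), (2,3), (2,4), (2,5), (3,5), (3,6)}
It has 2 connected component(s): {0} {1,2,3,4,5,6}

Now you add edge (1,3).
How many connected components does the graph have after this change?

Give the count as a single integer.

Answer: 2

Derivation:
Initial component count: 2
Add (1,3): endpoints already in same component. Count unchanged: 2.
New component count: 2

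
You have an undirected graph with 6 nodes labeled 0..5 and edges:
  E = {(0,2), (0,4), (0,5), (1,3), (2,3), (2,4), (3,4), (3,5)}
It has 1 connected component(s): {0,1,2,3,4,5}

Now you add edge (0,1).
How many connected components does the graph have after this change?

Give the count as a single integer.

Initial component count: 1
Add (0,1): endpoints already in same component. Count unchanged: 1.
New component count: 1

Answer: 1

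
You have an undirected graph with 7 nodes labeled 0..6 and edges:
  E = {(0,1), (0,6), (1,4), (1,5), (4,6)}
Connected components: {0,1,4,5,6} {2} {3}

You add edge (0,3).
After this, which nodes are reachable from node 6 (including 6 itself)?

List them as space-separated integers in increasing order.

Answer: 0 1 3 4 5 6

Derivation:
Before: nodes reachable from 6: {0,1,4,5,6}
Adding (0,3): merges 6's component with another. Reachability grows.
After: nodes reachable from 6: {0,1,3,4,5,6}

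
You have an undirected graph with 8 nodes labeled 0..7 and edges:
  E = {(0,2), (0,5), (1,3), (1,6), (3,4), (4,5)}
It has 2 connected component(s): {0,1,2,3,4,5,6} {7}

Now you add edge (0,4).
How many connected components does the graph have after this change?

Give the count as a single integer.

Initial component count: 2
Add (0,4): endpoints already in same component. Count unchanged: 2.
New component count: 2

Answer: 2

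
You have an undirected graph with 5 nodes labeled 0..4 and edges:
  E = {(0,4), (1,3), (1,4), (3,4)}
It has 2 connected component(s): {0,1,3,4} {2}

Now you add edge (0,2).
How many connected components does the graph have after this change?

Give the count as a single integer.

Initial component count: 2
Add (0,2): merges two components. Count decreases: 2 -> 1.
New component count: 1

Answer: 1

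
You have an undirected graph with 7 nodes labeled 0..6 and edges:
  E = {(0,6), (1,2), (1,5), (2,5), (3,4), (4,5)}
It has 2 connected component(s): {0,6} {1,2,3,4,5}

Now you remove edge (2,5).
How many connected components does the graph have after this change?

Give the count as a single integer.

Initial component count: 2
Remove (2,5): not a bridge. Count unchanged: 2.
  After removal, components: {0,6} {1,2,3,4,5}
New component count: 2

Answer: 2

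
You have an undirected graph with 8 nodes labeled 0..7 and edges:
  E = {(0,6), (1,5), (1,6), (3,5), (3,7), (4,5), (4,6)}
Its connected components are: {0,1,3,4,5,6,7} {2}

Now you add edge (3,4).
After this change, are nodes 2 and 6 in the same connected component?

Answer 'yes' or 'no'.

Answer: no

Derivation:
Initial components: {0,1,3,4,5,6,7} {2}
Adding edge (3,4): both already in same component {0,1,3,4,5,6,7}. No change.
New components: {0,1,3,4,5,6,7} {2}
Are 2 and 6 in the same component? no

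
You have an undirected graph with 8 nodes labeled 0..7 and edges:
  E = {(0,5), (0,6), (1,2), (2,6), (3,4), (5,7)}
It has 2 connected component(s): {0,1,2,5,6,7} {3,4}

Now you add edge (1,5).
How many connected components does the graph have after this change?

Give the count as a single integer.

Answer: 2

Derivation:
Initial component count: 2
Add (1,5): endpoints already in same component. Count unchanged: 2.
New component count: 2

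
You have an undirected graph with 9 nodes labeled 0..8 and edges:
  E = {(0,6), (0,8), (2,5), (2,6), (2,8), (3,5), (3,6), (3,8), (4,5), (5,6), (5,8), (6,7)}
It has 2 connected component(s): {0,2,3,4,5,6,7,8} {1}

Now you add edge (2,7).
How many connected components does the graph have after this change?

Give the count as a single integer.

Initial component count: 2
Add (2,7): endpoints already in same component. Count unchanged: 2.
New component count: 2

Answer: 2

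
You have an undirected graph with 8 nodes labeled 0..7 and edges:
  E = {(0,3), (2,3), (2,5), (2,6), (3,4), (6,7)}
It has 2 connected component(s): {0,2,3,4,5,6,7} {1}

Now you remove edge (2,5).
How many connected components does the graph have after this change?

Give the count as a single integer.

Initial component count: 2
Remove (2,5): it was a bridge. Count increases: 2 -> 3.
  After removal, components: {0,2,3,4,6,7} {1} {5}
New component count: 3

Answer: 3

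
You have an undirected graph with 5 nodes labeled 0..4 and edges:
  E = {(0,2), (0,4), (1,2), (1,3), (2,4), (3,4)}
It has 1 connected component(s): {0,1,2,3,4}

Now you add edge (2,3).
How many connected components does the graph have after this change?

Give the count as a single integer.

Initial component count: 1
Add (2,3): endpoints already in same component. Count unchanged: 1.
New component count: 1

Answer: 1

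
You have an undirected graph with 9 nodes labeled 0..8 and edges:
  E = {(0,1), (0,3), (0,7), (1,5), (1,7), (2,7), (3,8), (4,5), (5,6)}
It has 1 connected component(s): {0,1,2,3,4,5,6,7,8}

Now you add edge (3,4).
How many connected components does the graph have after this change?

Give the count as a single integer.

Answer: 1

Derivation:
Initial component count: 1
Add (3,4): endpoints already in same component. Count unchanged: 1.
New component count: 1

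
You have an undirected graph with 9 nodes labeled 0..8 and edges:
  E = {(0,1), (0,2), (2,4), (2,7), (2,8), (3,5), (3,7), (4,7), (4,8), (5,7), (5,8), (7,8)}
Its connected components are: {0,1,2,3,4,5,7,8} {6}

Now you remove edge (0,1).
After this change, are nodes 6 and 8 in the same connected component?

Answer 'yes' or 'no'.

Initial components: {0,1,2,3,4,5,7,8} {6}
Removing edge (0,1): it was a bridge — component count 2 -> 3.
New components: {0,2,3,4,5,7,8} {1} {6}
Are 6 and 8 in the same component? no

Answer: no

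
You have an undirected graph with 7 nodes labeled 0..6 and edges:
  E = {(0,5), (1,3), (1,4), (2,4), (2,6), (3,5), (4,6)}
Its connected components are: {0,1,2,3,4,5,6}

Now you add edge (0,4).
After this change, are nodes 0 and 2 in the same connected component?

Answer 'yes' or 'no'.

Answer: yes

Derivation:
Initial components: {0,1,2,3,4,5,6}
Adding edge (0,4): both already in same component {0,1,2,3,4,5,6}. No change.
New components: {0,1,2,3,4,5,6}
Are 0 and 2 in the same component? yes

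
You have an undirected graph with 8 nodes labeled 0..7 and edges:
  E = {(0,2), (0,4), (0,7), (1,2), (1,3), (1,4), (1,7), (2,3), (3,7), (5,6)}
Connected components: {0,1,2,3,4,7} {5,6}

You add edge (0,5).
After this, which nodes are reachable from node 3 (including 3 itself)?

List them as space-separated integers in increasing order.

Answer: 0 1 2 3 4 5 6 7

Derivation:
Before: nodes reachable from 3: {0,1,2,3,4,7}
Adding (0,5): merges 3's component with another. Reachability grows.
After: nodes reachable from 3: {0,1,2,3,4,5,6,7}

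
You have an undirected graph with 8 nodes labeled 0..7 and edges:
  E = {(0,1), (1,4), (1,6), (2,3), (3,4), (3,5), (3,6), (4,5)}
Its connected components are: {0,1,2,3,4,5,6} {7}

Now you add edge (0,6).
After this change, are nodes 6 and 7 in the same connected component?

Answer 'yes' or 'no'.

Initial components: {0,1,2,3,4,5,6} {7}
Adding edge (0,6): both already in same component {0,1,2,3,4,5,6}. No change.
New components: {0,1,2,3,4,5,6} {7}
Are 6 and 7 in the same component? no

Answer: no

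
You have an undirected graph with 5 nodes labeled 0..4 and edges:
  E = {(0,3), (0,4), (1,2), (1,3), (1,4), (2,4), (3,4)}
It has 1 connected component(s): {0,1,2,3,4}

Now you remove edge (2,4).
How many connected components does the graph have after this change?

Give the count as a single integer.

Initial component count: 1
Remove (2,4): not a bridge. Count unchanged: 1.
  After removal, components: {0,1,2,3,4}
New component count: 1

Answer: 1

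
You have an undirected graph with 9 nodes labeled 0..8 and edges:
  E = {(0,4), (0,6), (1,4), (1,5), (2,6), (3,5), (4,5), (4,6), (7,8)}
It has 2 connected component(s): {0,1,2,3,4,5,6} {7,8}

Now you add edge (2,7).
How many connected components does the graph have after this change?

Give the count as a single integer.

Initial component count: 2
Add (2,7): merges two components. Count decreases: 2 -> 1.
New component count: 1

Answer: 1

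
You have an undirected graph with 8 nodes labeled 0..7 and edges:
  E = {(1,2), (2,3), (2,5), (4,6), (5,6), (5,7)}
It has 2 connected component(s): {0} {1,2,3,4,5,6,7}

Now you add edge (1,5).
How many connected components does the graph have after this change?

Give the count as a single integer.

Answer: 2

Derivation:
Initial component count: 2
Add (1,5): endpoints already in same component. Count unchanged: 2.
New component count: 2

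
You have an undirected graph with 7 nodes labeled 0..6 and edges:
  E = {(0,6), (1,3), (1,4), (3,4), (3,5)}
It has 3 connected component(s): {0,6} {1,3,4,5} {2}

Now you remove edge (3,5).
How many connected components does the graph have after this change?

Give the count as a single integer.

Initial component count: 3
Remove (3,5): it was a bridge. Count increases: 3 -> 4.
  After removal, components: {0,6} {1,3,4} {2} {5}
New component count: 4

Answer: 4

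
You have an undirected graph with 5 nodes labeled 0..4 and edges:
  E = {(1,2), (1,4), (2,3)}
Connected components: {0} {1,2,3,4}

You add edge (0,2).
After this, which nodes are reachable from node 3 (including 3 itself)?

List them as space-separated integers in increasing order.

Before: nodes reachable from 3: {1,2,3,4}
Adding (0,2): merges 3's component with another. Reachability grows.
After: nodes reachable from 3: {0,1,2,3,4}

Answer: 0 1 2 3 4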